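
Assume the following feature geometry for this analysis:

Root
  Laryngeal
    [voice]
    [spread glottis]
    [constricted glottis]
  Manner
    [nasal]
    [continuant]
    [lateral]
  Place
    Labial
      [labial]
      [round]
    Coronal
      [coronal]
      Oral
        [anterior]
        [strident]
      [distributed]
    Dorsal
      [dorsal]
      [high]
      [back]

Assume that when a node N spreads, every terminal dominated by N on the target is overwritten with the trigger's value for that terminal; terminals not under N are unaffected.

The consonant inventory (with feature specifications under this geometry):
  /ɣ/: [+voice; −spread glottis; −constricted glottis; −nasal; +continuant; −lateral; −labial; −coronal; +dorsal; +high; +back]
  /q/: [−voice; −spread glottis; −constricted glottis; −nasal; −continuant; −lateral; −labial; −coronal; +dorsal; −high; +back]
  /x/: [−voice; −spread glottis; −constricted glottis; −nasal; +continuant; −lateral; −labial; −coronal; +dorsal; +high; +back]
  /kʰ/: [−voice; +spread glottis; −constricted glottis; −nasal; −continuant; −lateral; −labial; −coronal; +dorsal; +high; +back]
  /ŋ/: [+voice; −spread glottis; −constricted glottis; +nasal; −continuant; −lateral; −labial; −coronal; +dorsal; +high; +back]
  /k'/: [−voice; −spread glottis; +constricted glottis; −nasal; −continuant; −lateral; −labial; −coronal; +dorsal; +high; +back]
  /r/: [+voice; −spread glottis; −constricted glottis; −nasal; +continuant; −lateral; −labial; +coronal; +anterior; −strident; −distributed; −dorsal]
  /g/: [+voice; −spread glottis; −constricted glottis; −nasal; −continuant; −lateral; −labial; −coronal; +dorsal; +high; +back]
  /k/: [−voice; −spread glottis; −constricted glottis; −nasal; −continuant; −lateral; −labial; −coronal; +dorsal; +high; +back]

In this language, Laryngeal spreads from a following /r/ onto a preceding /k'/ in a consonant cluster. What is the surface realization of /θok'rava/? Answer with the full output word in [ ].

[θograva]

The Laryngeal node dominates the terminals [voice], [spread glottis], [constricted glottis].
After delinking /k'/'s Laryngeal and linking /r/'s, the affected terminals become [+voice], [−spread glottis], [−constricted glottis]; [nasal], [continuant], [lateral], … (outside Laryngeal) are retained from /k'/.
This feature bundle is that of [g], so /θok'rava/ surfaces as [θograva].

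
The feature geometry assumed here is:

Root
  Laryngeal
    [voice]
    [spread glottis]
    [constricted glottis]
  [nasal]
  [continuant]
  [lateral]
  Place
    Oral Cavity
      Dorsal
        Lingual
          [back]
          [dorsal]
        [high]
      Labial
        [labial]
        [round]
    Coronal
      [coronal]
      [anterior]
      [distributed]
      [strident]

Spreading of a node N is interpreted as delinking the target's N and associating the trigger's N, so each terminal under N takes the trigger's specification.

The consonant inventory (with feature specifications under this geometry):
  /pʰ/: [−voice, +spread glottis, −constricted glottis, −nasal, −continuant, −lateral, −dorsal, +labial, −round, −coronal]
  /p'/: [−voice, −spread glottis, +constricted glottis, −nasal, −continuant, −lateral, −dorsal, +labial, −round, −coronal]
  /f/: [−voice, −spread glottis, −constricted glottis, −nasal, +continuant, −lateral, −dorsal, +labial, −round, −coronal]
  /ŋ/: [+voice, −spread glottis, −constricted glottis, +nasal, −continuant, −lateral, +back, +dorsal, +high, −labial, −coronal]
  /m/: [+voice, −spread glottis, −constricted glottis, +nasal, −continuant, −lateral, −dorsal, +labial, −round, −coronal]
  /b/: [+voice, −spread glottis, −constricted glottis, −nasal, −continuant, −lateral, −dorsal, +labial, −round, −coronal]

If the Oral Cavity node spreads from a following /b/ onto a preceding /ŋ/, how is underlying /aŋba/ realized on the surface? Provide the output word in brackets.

[amba]

Oral Cavity immediately or transitively dominates [back], [dorsal], [high], [labial], [round].
The target acquires /b/'s values for everything under Oral Cavity — [−dorsal], [+labial], [−round] — while keeping its own [voice], [spread glottis], [constricted glottis], ….
This feature bundle is that of [m], so /aŋba/ surfaces as [amba].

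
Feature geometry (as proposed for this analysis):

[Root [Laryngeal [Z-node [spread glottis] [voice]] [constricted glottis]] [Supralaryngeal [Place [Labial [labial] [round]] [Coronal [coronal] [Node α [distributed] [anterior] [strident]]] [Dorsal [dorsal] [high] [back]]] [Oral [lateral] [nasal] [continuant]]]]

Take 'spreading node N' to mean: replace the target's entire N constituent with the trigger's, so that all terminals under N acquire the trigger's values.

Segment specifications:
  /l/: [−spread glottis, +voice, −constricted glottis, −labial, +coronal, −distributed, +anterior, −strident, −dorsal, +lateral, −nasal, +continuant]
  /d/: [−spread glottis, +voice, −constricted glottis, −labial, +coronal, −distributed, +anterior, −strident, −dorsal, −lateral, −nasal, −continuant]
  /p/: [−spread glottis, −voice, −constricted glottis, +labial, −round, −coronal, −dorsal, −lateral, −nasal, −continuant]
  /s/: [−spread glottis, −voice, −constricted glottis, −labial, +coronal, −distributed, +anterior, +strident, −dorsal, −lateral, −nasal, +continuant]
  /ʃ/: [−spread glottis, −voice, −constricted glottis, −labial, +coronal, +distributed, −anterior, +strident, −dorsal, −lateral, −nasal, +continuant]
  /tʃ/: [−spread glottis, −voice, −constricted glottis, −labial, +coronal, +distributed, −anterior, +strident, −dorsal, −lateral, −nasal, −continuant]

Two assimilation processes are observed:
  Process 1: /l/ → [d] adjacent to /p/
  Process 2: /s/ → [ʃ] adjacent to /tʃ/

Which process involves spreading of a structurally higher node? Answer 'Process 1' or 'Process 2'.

Process 1

In Process 1, [continuant], [lateral] change, so the minimal spreading node is Oral at depth 2.
Process 2 alters [anterior], [distributed]; the lowest common ancestor is Node α (depth 4 from Root).
Oral (depth 2) sits above Node α (depth 4), making Process 1 the one with the higher spreading node.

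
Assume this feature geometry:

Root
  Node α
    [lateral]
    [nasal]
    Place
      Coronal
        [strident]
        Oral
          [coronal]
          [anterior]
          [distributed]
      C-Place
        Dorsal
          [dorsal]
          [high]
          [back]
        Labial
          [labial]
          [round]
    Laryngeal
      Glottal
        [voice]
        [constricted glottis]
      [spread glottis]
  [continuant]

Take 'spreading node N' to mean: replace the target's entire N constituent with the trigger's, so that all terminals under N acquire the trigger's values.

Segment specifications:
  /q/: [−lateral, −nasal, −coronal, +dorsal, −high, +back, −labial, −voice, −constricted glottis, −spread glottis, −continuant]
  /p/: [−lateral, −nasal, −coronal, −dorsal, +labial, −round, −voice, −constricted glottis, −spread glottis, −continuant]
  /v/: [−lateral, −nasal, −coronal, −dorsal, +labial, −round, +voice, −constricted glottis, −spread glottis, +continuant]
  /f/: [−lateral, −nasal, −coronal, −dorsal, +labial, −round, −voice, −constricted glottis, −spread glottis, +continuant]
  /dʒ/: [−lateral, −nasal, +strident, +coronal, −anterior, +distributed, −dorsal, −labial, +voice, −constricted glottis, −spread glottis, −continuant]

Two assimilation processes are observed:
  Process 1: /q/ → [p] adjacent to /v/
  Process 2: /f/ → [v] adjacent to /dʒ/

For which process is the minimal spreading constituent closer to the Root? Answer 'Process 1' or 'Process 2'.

Process 1 alters [labial], [round], [dorsal], [high], [back]; the lowest common ancestor is C-Place (depth 3 from Root).
In Process 2, [voice] changes, so the minimal spreading node is [voice] at depth 4.
C-Place is closer to Root than [voice], so Process 1 spreads the higher node.

Process 1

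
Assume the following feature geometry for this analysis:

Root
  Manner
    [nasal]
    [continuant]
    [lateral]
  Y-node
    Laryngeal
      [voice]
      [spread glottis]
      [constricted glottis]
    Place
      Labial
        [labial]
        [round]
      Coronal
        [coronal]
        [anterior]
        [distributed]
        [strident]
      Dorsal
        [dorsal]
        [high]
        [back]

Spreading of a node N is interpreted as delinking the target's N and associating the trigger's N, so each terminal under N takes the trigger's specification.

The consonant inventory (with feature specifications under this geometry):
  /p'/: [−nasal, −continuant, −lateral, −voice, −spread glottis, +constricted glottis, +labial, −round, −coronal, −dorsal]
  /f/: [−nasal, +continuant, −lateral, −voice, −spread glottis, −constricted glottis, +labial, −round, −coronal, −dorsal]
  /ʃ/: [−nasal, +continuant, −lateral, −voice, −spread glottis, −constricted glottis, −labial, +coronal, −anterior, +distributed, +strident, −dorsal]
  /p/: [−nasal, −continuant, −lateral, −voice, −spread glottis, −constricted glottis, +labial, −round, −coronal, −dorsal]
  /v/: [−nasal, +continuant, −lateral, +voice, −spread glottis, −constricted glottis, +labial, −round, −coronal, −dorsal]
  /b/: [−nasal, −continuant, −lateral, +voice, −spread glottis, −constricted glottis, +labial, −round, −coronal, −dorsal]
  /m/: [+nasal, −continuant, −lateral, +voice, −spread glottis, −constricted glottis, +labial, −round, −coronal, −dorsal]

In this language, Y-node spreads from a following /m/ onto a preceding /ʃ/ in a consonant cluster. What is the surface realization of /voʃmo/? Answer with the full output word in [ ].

Terminals under Y-node in this geometry: [voice], [spread glottis], [constricted glottis], [labial], [round], [coronal], [anterior], [distributed], [strident], [dorsal], [high], [back].
The target acquires /m/'s values for everything under Y-node — [+voice], [−spread glottis], [−constricted glottis], [+labial], [−round], [−coronal], [−dorsal] — while keeping its own [nasal], [continuant], [lateral].
The resulting bundle matches /v/ in the inventory; substituting it for /ʃ/ gives [vovmo].

[vovmo]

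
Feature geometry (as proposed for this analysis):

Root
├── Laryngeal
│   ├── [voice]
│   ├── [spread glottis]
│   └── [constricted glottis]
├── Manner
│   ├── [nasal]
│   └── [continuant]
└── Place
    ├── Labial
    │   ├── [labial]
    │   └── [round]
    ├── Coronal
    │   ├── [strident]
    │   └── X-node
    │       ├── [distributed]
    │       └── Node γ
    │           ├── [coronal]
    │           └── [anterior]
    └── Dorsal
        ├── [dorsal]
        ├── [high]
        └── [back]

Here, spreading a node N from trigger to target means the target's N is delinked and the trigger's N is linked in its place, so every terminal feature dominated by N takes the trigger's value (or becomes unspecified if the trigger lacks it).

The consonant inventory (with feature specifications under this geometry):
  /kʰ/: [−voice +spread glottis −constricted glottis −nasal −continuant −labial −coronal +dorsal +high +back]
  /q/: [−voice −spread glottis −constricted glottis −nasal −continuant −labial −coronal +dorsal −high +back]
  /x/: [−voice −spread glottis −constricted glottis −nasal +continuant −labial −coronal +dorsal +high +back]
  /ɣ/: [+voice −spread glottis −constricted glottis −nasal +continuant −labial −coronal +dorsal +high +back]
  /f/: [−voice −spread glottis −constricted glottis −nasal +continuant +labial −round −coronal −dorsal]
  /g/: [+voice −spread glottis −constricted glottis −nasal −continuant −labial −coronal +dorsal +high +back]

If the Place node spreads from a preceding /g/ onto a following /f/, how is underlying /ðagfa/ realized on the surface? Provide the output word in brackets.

The Place node dominates the terminals [labial], [round], [strident], [distributed], [coronal], [anterior], [dorsal], [high], [back].
Spreading Place from /g/ onto /f/ replaces those values with /g/'s: [−labial], [−coronal], [+dorsal], [+high], [+back]. Features outside Place ([voice], [spread glottis], [constricted glottis], …) stay as in /f/.
This feature bundle is that of [x], so /ðagfa/ surfaces as [ðagxa].

[ðagxa]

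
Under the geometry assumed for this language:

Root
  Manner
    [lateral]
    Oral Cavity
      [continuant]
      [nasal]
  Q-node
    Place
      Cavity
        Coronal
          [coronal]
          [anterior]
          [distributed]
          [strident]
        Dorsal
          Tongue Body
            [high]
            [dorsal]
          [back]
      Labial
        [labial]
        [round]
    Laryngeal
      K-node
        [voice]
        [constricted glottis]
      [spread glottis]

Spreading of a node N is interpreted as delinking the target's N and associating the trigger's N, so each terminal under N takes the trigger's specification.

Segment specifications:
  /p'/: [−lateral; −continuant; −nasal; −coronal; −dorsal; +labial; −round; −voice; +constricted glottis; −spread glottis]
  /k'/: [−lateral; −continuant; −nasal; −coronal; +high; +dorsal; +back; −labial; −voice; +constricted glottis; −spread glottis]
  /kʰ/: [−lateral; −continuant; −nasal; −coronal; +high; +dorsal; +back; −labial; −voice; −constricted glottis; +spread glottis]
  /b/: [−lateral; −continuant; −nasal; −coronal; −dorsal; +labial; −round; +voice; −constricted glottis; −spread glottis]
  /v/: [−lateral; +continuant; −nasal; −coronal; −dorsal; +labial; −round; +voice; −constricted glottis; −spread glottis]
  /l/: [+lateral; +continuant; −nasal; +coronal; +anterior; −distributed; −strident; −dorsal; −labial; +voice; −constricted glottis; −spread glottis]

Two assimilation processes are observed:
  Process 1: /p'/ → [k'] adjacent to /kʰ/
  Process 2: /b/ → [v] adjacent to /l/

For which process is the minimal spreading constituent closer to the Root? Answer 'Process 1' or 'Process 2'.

In Process 1, [labial], [round], [dorsal], [high], [back] change, so the minimal spreading node is Place at depth 2.
In Process 2, [continuant] changes, so the minimal spreading node is [continuant] at depth 3.
Place (depth 2) sits above [continuant] (depth 3), making Process 1 the one with the higher spreading node.

Process 1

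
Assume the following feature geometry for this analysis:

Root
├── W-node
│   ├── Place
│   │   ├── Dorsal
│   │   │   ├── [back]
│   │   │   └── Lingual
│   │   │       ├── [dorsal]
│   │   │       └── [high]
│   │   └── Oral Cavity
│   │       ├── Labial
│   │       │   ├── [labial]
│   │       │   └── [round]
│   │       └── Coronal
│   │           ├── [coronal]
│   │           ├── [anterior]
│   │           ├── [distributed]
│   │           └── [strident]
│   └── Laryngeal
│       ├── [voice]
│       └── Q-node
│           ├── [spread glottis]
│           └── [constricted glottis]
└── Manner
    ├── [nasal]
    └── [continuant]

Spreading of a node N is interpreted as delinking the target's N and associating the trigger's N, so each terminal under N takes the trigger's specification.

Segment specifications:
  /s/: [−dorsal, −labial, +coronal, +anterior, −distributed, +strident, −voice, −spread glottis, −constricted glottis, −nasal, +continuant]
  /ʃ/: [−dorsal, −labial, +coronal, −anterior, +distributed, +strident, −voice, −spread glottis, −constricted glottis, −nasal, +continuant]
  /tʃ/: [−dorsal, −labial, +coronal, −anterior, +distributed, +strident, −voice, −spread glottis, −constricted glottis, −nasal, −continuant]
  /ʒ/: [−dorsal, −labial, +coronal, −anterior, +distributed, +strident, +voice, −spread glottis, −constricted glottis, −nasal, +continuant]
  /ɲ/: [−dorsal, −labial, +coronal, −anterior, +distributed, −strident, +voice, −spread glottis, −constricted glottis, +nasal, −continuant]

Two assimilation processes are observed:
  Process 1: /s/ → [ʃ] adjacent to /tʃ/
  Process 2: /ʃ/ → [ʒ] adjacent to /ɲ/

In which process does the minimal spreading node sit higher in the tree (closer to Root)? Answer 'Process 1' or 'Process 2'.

Process 1: the features that change are [anterior], [distributed]; the minimal node is Coronal (depth 4).
Process 2: the feature that changes is [voice]; the minimal node is [voice] (depth 3).
[voice] is closer to Root than Coronal, so Process 2 spreads the higher node.

Process 2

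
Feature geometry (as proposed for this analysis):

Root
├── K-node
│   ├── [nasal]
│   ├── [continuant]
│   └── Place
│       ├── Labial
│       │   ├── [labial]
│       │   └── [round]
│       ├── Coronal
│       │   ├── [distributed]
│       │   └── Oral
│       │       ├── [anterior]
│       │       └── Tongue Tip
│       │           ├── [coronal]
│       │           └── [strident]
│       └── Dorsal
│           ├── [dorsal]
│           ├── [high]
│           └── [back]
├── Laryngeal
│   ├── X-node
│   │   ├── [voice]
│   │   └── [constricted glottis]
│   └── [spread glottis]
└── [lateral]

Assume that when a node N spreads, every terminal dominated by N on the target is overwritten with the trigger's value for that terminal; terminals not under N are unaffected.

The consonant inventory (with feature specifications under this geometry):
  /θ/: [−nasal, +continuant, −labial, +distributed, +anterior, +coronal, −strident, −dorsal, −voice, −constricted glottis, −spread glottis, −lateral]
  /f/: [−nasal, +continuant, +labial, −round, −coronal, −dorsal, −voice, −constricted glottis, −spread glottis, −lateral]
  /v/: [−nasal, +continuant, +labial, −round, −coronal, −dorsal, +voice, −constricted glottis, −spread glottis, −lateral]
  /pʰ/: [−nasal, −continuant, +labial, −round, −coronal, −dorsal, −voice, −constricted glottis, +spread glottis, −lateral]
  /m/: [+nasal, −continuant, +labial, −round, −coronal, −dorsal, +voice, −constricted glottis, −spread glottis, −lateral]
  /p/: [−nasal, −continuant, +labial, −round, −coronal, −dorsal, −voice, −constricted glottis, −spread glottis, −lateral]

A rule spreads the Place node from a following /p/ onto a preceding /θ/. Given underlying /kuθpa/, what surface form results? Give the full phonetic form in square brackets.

The Place node dominates the terminals [labial], [round], [distributed], [anterior], [coronal], [strident], [dorsal], [high], [back].
After delinking /θ/'s Place and linking /p/'s, the affected terminals become [+labial], [−round], [−coronal], [−dorsal]; [nasal], [continuant], [voice], … (outside Place) are retained from /θ/.
The resulting bundle matches /f/ in the inventory; substituting it for /θ/ gives [kufpa].

[kufpa]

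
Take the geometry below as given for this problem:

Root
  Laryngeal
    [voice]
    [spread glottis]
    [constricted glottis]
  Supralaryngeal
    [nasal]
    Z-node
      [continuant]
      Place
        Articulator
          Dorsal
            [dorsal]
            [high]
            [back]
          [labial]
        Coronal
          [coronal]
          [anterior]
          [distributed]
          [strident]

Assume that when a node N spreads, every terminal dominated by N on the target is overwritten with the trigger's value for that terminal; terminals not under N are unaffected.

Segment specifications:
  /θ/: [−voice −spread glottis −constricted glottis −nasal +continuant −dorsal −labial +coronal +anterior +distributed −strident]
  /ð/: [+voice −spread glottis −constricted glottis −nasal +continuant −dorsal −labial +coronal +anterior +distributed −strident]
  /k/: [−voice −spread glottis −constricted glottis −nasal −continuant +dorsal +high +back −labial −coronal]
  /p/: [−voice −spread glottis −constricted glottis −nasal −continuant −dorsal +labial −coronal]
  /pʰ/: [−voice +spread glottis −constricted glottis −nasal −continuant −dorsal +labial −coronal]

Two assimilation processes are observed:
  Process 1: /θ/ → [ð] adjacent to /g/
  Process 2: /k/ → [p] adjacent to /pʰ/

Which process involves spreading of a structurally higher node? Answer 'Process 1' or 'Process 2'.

Process 1 alters [voice]; the lowest dominating node is [voice] (depth 2 from Root).
Process 2: the features that change are [labial], [dorsal], [high], [back]; the minimal node is Articulator (depth 4).
[voice] (depth 2) sits above Articulator (depth 4), making Process 1 the one with the higher spreading node.

Process 1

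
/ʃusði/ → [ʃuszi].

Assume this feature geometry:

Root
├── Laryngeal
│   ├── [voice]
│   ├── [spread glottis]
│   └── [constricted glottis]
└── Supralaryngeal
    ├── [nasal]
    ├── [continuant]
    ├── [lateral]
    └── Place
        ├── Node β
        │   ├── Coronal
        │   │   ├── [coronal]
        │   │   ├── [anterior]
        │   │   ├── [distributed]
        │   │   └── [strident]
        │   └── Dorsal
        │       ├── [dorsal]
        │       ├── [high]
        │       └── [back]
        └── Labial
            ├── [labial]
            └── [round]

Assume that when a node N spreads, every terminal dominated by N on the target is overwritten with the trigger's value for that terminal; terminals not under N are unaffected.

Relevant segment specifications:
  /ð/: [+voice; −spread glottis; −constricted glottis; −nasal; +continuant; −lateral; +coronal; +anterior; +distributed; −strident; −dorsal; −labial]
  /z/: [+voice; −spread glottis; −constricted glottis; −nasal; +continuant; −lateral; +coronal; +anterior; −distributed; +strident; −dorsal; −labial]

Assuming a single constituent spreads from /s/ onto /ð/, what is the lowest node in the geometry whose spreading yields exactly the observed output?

The alternation /ð/ → [z] changes [distributed], [strident] and nothing else.
Tracing each changed feature up the tree, the paths first meet at Coronal; any lower node misses at least one of them.
If Coronal spreads, every terminal under it takes /s/'s value, producing [z] as observed.
[voice] stays as in /ð/ although /s/ differs there, so no node dominating it spread; among the remaining candidates Coronal is the lowest that derives the output.

Coronal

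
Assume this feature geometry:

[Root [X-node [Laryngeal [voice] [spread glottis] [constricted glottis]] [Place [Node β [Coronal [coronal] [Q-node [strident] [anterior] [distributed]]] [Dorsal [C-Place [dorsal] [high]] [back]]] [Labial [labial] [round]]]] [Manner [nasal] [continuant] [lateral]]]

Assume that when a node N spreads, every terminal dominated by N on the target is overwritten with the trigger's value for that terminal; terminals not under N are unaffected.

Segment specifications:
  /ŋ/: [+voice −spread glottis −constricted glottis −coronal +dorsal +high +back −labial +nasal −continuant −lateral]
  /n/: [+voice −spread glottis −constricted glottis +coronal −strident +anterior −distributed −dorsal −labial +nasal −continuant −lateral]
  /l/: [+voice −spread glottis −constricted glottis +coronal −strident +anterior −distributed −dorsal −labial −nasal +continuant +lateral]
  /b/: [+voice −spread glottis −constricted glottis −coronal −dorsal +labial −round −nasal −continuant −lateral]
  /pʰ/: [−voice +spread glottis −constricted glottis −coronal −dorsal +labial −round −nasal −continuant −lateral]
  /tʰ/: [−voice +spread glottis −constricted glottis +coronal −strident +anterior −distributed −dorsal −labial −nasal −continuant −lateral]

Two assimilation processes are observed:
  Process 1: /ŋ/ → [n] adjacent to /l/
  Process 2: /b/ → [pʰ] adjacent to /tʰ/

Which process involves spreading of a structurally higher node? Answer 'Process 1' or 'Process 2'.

Process 1 alters [coronal], [anterior], [distributed], [strident], [dorsal], [high], [back]; the lowest common ancestor is Node β (depth 3 from Root).
Process 2 alters [voice], [spread glottis]; the lowest common ancestor is Laryngeal (depth 2 from Root).
Depth 2 < depth 3; Process 2 involves the structurally higher constituent Laryngeal.

Process 2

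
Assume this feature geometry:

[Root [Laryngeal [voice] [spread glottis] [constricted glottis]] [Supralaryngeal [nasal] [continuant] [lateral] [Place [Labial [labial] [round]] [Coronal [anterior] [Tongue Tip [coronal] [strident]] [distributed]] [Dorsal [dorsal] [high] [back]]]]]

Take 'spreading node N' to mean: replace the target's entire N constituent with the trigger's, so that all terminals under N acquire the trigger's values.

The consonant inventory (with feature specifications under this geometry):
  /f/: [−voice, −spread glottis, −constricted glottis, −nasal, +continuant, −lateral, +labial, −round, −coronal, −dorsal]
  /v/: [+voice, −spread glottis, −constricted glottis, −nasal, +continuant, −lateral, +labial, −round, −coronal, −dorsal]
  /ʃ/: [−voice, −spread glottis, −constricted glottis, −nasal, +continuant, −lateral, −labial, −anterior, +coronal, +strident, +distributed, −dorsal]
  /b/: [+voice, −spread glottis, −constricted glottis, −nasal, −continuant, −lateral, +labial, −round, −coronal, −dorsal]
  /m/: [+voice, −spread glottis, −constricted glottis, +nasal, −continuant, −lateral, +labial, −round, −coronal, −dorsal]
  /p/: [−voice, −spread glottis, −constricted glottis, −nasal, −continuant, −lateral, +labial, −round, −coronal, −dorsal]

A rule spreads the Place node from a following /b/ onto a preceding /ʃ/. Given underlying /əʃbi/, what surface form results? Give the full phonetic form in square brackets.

The Place node dominates the terminals [labial], [round], [anterior], [coronal], [strident], [distributed], [dorsal], [high], [back].
Spreading Place from /b/ onto /ʃ/ replaces those values with /b/'s: [+labial], [−round], [−coronal], [−dorsal]. Features outside Place ([voice], [spread glottis], [constricted glottis], …) stay as in /ʃ/.
Among the inventory, only /f/ has exactly this specification, giving the surface form [əfbi].

[əfbi]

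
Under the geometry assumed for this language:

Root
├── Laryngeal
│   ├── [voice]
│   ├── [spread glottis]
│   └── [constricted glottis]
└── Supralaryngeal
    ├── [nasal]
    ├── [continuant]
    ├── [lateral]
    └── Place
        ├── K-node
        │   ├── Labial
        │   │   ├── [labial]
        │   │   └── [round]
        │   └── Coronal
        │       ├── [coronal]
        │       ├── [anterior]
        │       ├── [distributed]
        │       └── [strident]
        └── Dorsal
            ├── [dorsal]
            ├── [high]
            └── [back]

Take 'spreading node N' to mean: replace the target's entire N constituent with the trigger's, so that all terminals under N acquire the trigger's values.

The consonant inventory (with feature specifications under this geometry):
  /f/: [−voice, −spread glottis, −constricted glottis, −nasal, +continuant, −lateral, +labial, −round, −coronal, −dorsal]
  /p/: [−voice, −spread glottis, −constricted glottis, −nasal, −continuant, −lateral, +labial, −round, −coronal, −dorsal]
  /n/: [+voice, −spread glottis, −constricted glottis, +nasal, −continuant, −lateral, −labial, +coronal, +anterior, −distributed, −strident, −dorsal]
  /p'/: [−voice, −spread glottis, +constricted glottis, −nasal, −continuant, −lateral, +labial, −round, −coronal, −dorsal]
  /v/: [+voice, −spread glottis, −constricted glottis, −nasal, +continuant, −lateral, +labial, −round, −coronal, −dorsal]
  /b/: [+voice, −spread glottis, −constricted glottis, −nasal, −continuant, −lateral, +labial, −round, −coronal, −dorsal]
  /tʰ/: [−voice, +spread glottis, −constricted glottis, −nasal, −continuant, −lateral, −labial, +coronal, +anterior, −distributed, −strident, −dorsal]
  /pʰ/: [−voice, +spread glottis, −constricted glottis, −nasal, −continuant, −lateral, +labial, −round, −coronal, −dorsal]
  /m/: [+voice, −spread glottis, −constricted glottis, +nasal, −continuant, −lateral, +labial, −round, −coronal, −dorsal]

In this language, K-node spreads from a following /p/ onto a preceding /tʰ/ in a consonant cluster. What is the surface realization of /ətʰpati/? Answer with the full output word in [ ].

K-node immediately or transitively dominates [labial], [round], [coronal], [anterior], [distributed], [strident].
After delinking /tʰ/'s K-node and linking /p/'s, the affected terminals become [+labial], [−round], [−coronal]; [voice], [spread glottis], [constricted glottis], … (outside K-node) are retained from /tʰ/.
Among the inventory, only /pʰ/ has exactly this specification, giving the surface form [əpʰpati].

[əpʰpati]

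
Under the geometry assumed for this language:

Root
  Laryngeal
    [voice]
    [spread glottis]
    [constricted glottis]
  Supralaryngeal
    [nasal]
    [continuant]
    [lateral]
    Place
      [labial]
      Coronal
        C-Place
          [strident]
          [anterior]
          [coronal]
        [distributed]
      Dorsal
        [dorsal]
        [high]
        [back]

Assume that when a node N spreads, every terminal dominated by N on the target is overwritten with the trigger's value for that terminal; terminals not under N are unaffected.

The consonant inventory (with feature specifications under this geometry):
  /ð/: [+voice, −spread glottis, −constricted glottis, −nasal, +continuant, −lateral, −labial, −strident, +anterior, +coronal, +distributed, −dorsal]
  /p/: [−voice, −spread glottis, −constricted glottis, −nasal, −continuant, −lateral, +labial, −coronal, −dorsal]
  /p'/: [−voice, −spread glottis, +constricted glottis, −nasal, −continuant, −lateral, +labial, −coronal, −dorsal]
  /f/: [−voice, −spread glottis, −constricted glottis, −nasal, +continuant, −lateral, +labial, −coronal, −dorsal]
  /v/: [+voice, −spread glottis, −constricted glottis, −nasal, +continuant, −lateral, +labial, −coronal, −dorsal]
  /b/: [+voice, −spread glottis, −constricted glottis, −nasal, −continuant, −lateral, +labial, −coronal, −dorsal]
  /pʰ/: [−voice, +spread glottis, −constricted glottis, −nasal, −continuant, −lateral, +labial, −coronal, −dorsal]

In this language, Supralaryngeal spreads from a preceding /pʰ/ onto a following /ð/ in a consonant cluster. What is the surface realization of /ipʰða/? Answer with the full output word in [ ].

The Supralaryngeal node dominates the terminals [nasal], [continuant], [lateral], [labial], [strident], [anterior], [coronal], [distributed], [dorsal], [high], [back].
After delinking /ð/'s Supralaryngeal and linking /pʰ/'s, the affected terminals become [−nasal], [−continuant], [−lateral], [+labial], [−coronal], [−dorsal]; [voice], [spread glottis], [constricted glottis] (outside Supralaryngeal) are retained from /ð/.
The resulting bundle matches /b/ in the inventory; substituting it for /ð/ gives [ipʰba].

[ipʰba]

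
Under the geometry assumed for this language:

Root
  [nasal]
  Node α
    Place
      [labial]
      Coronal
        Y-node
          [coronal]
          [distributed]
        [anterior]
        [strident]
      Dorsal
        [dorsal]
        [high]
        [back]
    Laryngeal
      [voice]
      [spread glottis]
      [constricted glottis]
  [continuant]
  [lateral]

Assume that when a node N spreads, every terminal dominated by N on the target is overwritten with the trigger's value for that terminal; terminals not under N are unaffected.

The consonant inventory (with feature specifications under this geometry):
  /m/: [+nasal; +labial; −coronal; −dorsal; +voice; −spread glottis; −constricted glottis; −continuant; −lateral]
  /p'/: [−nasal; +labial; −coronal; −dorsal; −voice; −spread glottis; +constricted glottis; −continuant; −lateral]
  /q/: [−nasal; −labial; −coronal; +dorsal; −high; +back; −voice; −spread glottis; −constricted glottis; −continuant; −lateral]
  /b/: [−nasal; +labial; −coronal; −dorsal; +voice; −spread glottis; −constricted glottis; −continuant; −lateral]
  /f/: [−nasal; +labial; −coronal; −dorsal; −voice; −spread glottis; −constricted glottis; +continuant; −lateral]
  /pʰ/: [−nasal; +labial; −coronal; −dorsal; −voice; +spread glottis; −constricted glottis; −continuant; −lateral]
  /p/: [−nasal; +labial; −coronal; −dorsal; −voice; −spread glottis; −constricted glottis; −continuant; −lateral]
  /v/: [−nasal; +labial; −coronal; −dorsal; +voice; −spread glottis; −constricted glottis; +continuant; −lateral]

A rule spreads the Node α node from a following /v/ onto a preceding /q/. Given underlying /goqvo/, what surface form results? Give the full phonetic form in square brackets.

[gobvo]

Node α immediately or transitively dominates [labial], [coronal], [distributed], [anterior], [strident], [dorsal], [high], [back], [voice], [spread glottis], [constricted glottis].
After delinking /q/'s Node α and linking /v/'s, the affected terminals become [+labial], [−coronal], [−dorsal], [+voice], [−spread glottis], [−constricted glottis]; [nasal], [continuant], [lateral] (outside Node α) are retained from /q/.
The resulting bundle matches /b/ in the inventory; substituting it for /q/ gives [gobvo].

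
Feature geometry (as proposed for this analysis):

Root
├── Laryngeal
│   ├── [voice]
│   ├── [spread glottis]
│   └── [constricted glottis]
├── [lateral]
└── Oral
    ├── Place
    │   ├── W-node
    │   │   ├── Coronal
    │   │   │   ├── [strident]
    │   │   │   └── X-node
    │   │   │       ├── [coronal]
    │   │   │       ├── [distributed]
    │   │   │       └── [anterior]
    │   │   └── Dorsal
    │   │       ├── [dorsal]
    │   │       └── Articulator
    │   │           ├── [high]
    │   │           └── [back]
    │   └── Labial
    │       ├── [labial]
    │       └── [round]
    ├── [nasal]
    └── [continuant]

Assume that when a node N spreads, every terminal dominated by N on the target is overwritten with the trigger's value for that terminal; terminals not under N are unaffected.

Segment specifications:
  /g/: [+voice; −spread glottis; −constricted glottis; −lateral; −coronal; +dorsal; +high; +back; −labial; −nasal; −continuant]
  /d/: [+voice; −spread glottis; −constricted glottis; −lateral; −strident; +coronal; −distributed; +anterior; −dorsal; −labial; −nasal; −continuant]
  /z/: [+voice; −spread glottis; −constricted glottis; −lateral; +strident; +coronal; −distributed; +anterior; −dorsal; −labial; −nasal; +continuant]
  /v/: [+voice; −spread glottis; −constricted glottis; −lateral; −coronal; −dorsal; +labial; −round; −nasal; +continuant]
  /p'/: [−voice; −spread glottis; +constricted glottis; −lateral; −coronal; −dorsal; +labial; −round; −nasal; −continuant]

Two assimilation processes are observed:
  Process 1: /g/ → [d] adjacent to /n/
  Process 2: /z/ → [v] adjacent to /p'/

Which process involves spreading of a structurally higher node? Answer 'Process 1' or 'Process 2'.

Process 2

Process 1 alters [coronal], [anterior], [distributed], [strident], [dorsal], [high], [back]; the lowest common ancestor is W-node (depth 3 from Root).
Process 2: the features that change are [labial], [round], [coronal], [anterior], [distributed], [strident]; the minimal node is Place (depth 2).
Place is closer to Root than W-node, so Process 2 spreads the higher node.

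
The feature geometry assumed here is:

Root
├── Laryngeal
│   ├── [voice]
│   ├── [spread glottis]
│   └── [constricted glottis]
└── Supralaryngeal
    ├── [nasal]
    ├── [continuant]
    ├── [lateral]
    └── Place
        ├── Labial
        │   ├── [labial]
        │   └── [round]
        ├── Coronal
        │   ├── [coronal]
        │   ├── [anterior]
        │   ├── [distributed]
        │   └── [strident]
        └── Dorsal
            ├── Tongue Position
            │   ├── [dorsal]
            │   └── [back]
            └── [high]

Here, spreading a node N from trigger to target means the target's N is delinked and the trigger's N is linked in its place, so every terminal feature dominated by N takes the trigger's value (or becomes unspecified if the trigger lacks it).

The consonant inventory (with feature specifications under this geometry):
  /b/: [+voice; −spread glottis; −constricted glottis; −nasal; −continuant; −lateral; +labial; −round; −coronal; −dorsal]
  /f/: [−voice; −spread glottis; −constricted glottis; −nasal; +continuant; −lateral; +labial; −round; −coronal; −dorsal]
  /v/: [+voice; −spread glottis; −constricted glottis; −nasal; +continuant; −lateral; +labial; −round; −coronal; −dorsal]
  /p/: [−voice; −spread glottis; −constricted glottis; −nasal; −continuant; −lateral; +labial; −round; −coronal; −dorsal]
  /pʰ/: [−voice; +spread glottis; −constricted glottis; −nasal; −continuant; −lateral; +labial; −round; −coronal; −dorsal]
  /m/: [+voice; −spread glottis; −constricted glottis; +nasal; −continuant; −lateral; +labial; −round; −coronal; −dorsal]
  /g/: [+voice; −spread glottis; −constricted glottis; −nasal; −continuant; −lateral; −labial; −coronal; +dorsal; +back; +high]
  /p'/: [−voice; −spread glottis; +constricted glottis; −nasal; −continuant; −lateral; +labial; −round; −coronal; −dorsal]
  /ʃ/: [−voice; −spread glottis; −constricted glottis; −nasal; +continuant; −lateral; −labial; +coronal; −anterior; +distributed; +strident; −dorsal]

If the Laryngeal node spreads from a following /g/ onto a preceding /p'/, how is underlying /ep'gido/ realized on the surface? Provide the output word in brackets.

[ebgido]

Laryngeal immediately or transitively dominates [voice], [spread glottis], [constricted glottis].
Spreading Laryngeal from /g/ onto /p'/ replaces those values with /g/'s: [+voice], [−spread glottis], [−constricted glottis]. Features outside Laryngeal ([nasal], [continuant], [lateral], …) stay as in /p'/.
The resulting bundle matches /b/ in the inventory; substituting it for /p'/ gives [ebgido].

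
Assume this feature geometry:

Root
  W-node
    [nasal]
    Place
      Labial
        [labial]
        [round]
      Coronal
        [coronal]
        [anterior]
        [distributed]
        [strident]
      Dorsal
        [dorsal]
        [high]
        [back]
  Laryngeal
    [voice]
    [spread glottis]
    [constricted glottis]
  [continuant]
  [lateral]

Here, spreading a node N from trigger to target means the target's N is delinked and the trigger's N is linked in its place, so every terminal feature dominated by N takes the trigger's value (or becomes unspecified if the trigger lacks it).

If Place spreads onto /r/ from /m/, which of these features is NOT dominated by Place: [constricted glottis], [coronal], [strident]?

The terminals dominated by Place are [labial], [round], [coronal], [anterior], [distributed], [strident], [dorsal], [high], [back].
Spreading Place replaces [strident], [coronal] with the trigger's values, since each sits inside the Place constituent.
But [constricted glottis] is a dependent of Laryngeal, outside Place; it is therefore untouched by the spreading.

[constricted glottis]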